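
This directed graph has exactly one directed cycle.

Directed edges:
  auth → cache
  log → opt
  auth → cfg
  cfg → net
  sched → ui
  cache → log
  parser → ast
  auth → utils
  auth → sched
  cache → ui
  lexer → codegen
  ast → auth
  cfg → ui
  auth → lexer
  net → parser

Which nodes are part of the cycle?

DFS with gray/black marking from auth:
auth gray
  lexer gray
    codegen gray
    codegen black
  lexer black
  utils gray
  utils black
  cfg gray
    ui gray
    ui black
    net gray
      parser gray
        ast gray
          ast→auth: auth is gray → back edge
Back edge closes the cycle auth → cfg → net → parser → ast → auth; its vertices are {ast, cfg, net, auth, parser}.

ast, cfg, net, auth, parser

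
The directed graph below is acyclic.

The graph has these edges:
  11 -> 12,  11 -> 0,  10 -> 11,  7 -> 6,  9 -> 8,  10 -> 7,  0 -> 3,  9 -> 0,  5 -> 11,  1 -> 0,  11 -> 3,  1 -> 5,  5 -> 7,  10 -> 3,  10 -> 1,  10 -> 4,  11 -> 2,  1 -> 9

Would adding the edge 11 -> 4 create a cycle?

No

Adding 11→4 creates a cycle iff 4 can already reach 11.
Explore from 4: no path reaches 11. The graph stays acyclic.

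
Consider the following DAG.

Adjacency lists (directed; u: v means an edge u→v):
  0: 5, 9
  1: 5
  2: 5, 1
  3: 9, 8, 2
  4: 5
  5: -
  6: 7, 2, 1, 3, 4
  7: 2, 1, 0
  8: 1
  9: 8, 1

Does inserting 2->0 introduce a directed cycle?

Adding 2→0 creates a cycle iff 0 can already reach 2.
Explore from 0: no path reaches 2. The graph stays acyclic.

No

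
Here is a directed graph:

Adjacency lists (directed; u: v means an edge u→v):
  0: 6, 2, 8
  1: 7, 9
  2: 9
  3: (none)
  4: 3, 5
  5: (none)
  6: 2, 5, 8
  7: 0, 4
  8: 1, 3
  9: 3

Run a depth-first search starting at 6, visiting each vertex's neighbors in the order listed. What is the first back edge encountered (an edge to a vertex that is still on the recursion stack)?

0->6

DFS from 6 (visiting each vertex's neighbors in the order listed); mark gray on enter, black on exit:
6 gray
  2 gray
    9 gray
      3 gray
      3 black
    9 black
  2 black
  5 gray
  5 black
  8 gray
    1 gray
      7 gray
        0 gray
          0→6: 6 is gray → back edge
First back edge: 0 → 6.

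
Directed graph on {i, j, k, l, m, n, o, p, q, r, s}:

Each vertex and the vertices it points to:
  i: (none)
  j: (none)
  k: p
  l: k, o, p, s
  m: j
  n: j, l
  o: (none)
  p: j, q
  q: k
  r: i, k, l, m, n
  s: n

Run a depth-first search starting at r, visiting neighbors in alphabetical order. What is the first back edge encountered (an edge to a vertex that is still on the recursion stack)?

q->k

DFS from r (visiting neighbors in alphabetical order); mark gray on enter, black on exit:
r gray
  i gray
  i black
  k gray
    p gray
      j gray
      j black
      q gray
        q→k: k is gray → back edge
First back edge: q → k.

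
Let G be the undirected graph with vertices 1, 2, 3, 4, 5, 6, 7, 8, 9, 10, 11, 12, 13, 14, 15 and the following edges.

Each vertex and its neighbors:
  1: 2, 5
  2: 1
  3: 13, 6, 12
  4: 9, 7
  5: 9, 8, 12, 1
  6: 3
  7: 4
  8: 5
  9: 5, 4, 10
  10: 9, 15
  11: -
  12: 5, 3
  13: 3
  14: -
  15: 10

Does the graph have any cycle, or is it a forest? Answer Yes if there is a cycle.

No

DFS, tracking each vertex's parent; an edge to a visited non-parent vertex closes a cycle.
Start from 5:
visit 5 (parent –)
  visit 9 (parent 5)
    9–5: parent, skip
    visit 4 (parent 9)
      4–9: parent, skip
      visit 7 (parent 4)
        7–4: parent, skip
    visit 10 (parent 9)
      10–9: parent, skip
      visit 15 (parent 10)
        15–10: parent, skip
  visit 8 (parent 5)
    8–5: parent, skip
  visit 12 (parent 5)
    12–5: parent, skip
    visit 3 (parent 12)
      visit 13 (parent 3)
        13–3: parent, skip
      visit 6 (parent 3)
        6–3: parent, skip
      3–12: parent, skip
  visit 1 (parent 5)
    visit 2 (parent 1)
      2–1: parent, skip
    1–5: parent, skip
visit 11 (parent –)
visit 14 (parent –)
No non-parent visited neighbor found — the graph is a forest.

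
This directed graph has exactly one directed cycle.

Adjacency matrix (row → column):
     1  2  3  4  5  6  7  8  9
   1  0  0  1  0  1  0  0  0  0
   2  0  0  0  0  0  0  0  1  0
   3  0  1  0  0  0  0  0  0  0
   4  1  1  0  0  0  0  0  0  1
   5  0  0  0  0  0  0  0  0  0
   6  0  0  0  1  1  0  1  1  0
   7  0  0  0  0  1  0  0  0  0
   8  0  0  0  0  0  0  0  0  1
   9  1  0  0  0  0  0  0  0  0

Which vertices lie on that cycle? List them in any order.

DFS with gray/black marking from 9:
9 gray
  1 gray
    3 gray
      2 gray
        8 gray
          8→9: 9 is gray → back edge
Back edge closes the cycle 9 → 1 → 3 → 2 → 8 → 9; its vertices are {1, 2, 3, 8, 9}.

1, 2, 3, 8, 9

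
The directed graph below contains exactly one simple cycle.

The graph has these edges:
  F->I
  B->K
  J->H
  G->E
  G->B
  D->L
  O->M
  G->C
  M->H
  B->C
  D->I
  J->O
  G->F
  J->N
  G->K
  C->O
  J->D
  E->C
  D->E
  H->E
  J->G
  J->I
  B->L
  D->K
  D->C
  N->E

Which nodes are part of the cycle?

DFS with gray/black marking from O:
O gray
  M gray
    H gray
      E gray
        C gray
          C→O: O is gray → back edge
Back edge closes the cycle O → M → H → E → C → O; its vertices are {C, E, H, M, O}.

C, E, H, M, O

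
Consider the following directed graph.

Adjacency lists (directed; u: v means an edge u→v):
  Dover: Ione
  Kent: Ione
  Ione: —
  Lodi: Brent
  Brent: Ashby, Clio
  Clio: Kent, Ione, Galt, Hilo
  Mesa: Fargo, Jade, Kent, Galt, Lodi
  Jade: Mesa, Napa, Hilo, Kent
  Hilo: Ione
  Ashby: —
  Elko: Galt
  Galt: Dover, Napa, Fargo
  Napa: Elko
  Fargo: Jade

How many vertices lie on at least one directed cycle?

9

A vertex is on a directed cycle iff it belongs to a strongly connected component of size ≥ 2 (or has a self-loop).
The vertices on cycles are {Clio, Elko, Galt, Jade, Lodi, Mesa, Napa, Brent, Fargo} — 9 in total.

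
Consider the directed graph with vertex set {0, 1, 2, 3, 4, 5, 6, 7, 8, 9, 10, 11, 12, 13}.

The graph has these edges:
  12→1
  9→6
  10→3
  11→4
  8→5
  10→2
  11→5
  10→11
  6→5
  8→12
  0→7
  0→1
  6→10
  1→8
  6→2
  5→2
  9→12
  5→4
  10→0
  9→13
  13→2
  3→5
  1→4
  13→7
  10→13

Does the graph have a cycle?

Yes

DFS with white/gray/black marking, starting from 11:
11 gray
  5 gray
    2 gray
    2 black
    4 gray
    4 black
  5 black
  11→4: 4 black — skip
11 black
0 gray
  1 gray
    1→4: 4 black — skip
    8 gray
      8→5: 5 black — skip
      12 gray
        12→1: 1 is gray → back edge
Back edge found, so a cycle exists: 1 → 8 → 12 → 1.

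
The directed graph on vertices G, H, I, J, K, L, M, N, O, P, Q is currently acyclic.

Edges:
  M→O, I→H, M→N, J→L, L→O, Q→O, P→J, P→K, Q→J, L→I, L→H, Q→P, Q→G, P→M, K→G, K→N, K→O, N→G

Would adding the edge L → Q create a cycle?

Adding L→Q creates a cycle iff Q can already reach L.
Path from Q: Q → J → L.
So Q → … → L → Q is a cycle.

Yes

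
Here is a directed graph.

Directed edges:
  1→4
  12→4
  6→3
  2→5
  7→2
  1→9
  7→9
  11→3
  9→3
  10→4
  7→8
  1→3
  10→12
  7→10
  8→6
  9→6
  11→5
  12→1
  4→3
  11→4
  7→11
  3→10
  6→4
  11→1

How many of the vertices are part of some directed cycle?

A vertex is on a directed cycle iff it belongs to a strongly connected component of size ≥ 2 (or has a self-loop).
The vertices on cycles are {1, 3, 4, 6, 9, 10, 12} — 7 in total.

7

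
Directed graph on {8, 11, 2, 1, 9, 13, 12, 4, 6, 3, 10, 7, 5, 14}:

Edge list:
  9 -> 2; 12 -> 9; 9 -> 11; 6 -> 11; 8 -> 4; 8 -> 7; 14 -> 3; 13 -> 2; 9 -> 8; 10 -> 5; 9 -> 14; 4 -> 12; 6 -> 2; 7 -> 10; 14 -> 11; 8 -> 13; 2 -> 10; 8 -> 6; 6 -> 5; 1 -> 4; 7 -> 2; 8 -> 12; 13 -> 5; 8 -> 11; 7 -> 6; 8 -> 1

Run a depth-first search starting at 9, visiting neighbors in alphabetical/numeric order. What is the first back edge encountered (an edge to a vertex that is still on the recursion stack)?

12→9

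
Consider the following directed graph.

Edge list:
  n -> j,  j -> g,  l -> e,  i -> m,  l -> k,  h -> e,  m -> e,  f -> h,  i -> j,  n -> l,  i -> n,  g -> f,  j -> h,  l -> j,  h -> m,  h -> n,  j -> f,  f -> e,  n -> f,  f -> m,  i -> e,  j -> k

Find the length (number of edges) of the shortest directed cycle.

3

For each vertex v, BFS finds the shortest path from v back to v.
The shortest such closed walk is n → f → h → n, length 3.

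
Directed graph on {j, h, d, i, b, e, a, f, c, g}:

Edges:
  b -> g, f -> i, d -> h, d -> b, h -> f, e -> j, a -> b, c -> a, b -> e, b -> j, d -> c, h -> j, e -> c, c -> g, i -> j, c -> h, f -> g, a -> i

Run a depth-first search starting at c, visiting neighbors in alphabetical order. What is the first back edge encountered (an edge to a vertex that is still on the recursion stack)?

e->c

DFS from c (visiting neighbors in alphabetical order); mark gray on enter, black on exit:
c gray
  a gray
    b gray
      e gray
        e→c: c is gray → back edge
First back edge: e → c.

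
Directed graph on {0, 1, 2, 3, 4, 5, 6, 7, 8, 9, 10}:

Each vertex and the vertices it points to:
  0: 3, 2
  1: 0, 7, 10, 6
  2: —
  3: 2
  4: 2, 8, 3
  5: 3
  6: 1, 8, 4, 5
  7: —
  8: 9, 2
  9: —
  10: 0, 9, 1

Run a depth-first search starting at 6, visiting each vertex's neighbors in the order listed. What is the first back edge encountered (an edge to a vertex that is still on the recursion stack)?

10→1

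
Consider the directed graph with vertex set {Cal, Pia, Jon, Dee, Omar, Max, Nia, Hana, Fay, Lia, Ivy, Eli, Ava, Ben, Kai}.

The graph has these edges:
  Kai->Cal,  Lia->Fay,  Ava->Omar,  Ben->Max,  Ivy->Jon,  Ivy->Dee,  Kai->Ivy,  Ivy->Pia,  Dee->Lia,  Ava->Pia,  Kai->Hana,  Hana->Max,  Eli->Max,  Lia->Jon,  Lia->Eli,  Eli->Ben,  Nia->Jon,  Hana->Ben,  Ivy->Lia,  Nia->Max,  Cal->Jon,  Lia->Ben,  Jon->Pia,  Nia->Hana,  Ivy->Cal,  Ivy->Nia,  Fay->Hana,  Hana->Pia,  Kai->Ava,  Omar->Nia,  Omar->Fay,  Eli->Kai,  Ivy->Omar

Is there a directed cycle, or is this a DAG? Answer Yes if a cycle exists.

Yes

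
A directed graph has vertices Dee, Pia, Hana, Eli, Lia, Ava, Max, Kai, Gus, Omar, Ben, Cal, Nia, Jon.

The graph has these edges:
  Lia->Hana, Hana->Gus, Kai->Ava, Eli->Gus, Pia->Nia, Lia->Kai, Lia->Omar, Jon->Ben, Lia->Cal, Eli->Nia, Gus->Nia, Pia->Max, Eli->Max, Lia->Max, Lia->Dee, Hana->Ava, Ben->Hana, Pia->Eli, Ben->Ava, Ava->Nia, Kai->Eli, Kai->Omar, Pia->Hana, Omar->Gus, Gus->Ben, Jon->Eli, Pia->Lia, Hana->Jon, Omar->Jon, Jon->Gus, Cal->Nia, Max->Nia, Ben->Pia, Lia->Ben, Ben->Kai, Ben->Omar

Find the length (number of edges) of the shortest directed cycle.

For each vertex v, BFS finds the shortest path from v back to v.
The shortest such closed walk is Lia → Ben → Pia → Lia, length 3.

3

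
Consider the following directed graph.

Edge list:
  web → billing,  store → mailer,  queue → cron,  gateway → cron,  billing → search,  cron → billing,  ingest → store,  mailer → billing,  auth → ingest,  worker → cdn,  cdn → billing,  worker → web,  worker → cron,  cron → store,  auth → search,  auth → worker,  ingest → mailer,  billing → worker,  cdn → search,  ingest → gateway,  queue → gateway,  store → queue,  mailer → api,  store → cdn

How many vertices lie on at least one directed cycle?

A vertex is on a directed cycle iff it belongs to a strongly connected component of size ≥ 2 (or has a self-loop).
The vertices on cycles are {cdn, web, cron, queue, store, mailer, worker, billing, gateway} — 9 in total.

9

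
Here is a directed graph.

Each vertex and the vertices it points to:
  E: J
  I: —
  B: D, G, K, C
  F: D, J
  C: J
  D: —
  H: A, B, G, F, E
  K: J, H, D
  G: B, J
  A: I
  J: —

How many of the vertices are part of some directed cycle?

A vertex is on a directed cycle iff it belongs to a strongly connected component of size ≥ 2 (or has a self-loop).
The vertices on cycles are {B, G, H, K} — 4 in total.

4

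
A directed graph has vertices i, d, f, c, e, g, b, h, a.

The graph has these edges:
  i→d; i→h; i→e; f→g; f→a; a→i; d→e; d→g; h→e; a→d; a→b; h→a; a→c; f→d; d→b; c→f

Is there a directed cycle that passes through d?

d lies on a cycle iff there is a path from d back to itself.
Exploring from d, it never reaches itself; equivalently, its strongly connected component is a singleton.

No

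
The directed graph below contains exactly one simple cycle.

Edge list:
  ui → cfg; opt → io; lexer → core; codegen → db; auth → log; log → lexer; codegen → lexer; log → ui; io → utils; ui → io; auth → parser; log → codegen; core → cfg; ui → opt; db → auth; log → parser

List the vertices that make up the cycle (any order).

db, log, auth, codegen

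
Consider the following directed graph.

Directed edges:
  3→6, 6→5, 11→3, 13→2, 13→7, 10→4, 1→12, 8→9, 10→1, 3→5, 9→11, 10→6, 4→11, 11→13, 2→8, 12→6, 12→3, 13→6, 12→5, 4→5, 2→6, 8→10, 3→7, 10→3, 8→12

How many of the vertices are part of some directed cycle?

7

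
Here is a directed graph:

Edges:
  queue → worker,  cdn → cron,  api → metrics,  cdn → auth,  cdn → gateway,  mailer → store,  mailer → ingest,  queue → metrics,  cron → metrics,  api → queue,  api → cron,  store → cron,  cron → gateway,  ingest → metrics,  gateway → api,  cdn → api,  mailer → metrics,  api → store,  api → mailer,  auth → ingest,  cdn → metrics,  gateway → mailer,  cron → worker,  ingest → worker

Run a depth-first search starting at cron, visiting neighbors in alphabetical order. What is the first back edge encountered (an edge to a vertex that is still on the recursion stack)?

DFS from cron (visiting neighbors in alphabetical order); mark gray on enter, black on exit:
cron gray
  gateway gray
    api gray
      api→cron: cron is gray → back edge
First back edge: api → cron.

api->cron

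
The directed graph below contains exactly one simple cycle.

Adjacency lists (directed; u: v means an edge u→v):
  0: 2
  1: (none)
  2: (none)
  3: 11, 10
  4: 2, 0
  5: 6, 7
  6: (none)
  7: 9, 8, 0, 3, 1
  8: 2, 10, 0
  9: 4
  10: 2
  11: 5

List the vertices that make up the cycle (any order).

3, 5, 7, 11

DFS with gray/black marking from 11:
11 gray
  5 gray
    6 gray
    6 black
    7 gray
      9 gray
        4 gray
          2 gray
          2 black
          0 gray
            0→2: 2 black — skip
          0 black
        4 black
      9 black
      8 gray
        8→2: 2 black — skip
        10 gray
          10→2: 2 black — skip
        10 black
        8→0: 0 black — skip
      8 black
      7→0: 0 black — skip
      3 gray
        3→11: 11 is gray → back edge
Back edge closes the cycle 11 → 5 → 7 → 3 → 11; its vertices are {3, 5, 7, 11}.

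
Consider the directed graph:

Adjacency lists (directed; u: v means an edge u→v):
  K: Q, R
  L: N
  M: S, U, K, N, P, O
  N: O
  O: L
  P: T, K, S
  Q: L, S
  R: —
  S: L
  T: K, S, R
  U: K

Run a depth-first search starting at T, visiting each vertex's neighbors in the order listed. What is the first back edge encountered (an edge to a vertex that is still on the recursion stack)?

DFS from T (visiting each vertex's neighbors in the order listed); mark gray on enter, black on exit:
T gray
  K gray
    Q gray
      L gray
        N gray
          O gray
            O→L: L is gray → back edge
First back edge: O → L.

O→L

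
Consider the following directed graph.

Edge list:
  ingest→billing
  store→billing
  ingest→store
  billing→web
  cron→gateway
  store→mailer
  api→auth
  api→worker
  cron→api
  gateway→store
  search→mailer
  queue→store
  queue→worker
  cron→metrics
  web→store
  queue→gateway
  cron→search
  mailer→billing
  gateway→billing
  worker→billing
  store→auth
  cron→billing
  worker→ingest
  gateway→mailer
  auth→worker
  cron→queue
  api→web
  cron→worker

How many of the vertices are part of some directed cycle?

7

A vertex is on a directed cycle iff it belongs to a strongly connected component of size ≥ 2 (or has a self-loop).
The vertices on cycles are {web, auth, store, ingest, mailer, worker, billing} — 7 in total.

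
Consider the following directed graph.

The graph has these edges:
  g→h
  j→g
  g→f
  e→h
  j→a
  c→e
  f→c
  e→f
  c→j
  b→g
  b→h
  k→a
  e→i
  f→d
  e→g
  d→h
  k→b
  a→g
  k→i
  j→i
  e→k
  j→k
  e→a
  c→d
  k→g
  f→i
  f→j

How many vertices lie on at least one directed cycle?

A vertex is on a directed cycle iff it belongs to a strongly connected component of size ≥ 2 (or has a self-loop).
The vertices on cycles are {a, b, c, e, f, g, j, k} — 8 in total.

8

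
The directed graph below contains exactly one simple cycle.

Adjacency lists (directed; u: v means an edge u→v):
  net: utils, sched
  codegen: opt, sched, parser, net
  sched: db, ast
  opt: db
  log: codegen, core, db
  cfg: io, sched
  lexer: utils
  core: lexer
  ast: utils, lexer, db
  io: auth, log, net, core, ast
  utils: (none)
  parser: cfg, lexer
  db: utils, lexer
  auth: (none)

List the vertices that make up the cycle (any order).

io, cfg, log, parser, codegen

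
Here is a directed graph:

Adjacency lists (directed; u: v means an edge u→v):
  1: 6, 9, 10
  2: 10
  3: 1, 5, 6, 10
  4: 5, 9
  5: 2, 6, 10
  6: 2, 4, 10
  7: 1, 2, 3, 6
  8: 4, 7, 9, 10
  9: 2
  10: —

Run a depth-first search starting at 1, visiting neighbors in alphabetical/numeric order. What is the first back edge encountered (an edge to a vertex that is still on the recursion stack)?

5→6

DFS from 1 (visiting neighbors in alphabetical/numeric order); mark gray on enter, black on exit:
1 gray
  6 gray
    2 gray
      10 gray
      10 black
    2 black
    4 gray
      5 gray
        5→2: 2 black — skip
        5→6: 6 is gray → back edge
First back edge: 5 → 6.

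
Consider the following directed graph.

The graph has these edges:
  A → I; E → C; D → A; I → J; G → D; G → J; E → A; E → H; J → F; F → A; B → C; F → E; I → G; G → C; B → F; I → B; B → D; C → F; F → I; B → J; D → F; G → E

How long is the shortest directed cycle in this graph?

3

For each vertex v, BFS finds the shortest path from v back to v.
The shortest such closed walk is I → J → F → I, length 3.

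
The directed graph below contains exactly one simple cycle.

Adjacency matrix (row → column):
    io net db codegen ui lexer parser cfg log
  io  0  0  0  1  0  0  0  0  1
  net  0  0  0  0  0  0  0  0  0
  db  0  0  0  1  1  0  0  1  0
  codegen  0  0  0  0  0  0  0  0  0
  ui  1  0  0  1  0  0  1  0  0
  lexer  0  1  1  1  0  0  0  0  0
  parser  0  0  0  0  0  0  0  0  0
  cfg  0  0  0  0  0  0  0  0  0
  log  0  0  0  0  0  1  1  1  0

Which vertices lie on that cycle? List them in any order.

db, io, ui, log, lexer

DFS with gray/black marking from log:
log gray
  parser gray
  parser black
  cfg gray
  cfg black
  lexer gray
    net gray
    net black
    codegen gray
    codegen black
    db gray
      ui gray
        io gray
          io→log: log is gray → back edge
Back edge closes the cycle log → lexer → db → ui → io → log; its vertices are {db, io, ui, log, lexer}.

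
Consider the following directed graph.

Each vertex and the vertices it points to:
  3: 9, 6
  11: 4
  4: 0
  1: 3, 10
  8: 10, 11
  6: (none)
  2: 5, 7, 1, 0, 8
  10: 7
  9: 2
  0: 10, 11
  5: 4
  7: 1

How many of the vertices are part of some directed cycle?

11

A vertex is on a directed cycle iff it belongs to a strongly connected component of size ≥ 2 (or has a self-loop).
The vertices on cycles are {0, 1, 2, 3, 4, 5, 7, 8, 9, 10, 11} — 11 in total.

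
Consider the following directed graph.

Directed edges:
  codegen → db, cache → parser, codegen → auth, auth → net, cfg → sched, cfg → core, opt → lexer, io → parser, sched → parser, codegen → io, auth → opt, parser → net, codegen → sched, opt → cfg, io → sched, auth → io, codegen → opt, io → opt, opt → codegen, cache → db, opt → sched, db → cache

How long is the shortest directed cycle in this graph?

2

For each vertex v, BFS finds the shortest path from v back to v.
The shortest such closed walk is codegen → opt → codegen, length 2.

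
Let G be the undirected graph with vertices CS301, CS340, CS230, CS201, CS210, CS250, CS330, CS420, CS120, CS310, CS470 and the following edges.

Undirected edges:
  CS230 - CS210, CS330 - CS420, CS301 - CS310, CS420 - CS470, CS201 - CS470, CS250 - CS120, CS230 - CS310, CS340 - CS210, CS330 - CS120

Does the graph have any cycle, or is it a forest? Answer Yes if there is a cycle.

No

DFS, tracking each vertex's parent; an edge to a visited non-parent vertex closes a cycle.
Start from CS250:
visit CS250 (parent –)
  visit CS120 (parent CS250)
    visit CS330 (parent CS120)
      visit CS420 (parent CS330)
        visit CS470 (parent CS420)
          CS470–CS420: parent, skip
          visit CS201 (parent CS470)
            CS201–CS470: parent, skip
        CS420–CS330: parent, skip
      CS330–CS120: parent, skip
    CS120–CS250: parent, skip
visit CS301 (parent –)
  visit CS310 (parent CS301)
    CS310–CS301: parent, skip
    visit CS230 (parent CS310)
      visit CS210 (parent CS230)
        CS210–CS230: parent, skip
        visit CS340 (parent CS210)
          CS340–CS210: parent, skip
      CS230–CS310: parent, skip
No non-parent visited neighbor found — the graph is a forest.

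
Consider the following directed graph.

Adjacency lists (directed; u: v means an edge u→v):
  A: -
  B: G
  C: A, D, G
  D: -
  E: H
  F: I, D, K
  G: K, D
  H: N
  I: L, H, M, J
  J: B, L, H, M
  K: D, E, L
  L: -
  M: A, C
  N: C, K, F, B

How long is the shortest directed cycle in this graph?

4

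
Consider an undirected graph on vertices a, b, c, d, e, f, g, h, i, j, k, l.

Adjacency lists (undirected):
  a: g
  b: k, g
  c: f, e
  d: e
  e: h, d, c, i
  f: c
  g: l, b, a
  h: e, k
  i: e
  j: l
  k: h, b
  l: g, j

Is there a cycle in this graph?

DFS, tracking each vertex's parent; an edge to a visited non-parent vertex closes a cycle.
Start from k:
visit k (parent –)
  visit h (parent k)
    visit e (parent h)
      e–h: parent, skip
      visit d (parent e)
        d–e: parent, skip
      visit c (parent e)
        visit f (parent c)
          f–c: parent, skip
        c–e: parent, skip
      visit i (parent e)
        i–e: parent, skip
    h–k: parent, skip
  visit b (parent k)
    b–k: parent, skip
    visit g (parent b)
      visit l (parent g)
        l–g: parent, skip
        visit j (parent l)
          j–l: parent, skip
      g–b: parent, skip
      visit a (parent g)
        a–g: parent, skip
No non-parent visited neighbor found — the graph is a forest.

No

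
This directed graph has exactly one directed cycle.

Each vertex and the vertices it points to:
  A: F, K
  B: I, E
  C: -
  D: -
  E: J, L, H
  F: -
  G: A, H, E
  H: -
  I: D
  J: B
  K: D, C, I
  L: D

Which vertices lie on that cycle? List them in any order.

B, E, J

DFS with gray/black marking from E:
E gray
  J gray
    B gray
      I gray
        D gray
        D black
      I black
      B→E: E is gray → back edge
Back edge closes the cycle E → J → B → E; its vertices are {B, E, J}.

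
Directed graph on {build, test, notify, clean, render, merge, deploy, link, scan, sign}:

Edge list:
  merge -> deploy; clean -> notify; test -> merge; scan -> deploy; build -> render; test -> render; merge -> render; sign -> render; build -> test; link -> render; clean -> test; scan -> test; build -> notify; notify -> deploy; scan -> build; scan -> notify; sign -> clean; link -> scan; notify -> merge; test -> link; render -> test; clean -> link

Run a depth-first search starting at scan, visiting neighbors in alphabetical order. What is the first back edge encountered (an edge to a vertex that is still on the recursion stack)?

DFS from scan (visiting neighbors in alphabetical order); mark gray on enter, black on exit:
scan gray
  build gray
    notify gray
      deploy gray
      deploy black
      merge gray
        merge→deploy: deploy black — skip
        render gray
          test gray
            link gray
              link→render: render is gray → back edge
First back edge: link → render.

link→render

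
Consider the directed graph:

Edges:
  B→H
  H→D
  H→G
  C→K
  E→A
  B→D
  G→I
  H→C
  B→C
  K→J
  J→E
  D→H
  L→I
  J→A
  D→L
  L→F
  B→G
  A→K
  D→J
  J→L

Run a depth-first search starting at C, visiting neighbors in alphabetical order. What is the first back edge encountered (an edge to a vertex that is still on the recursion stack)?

DFS from C (visiting neighbors in alphabetical order); mark gray on enter, black on exit:
C gray
  K gray
    J gray
      A gray
        A→K: K is gray → back edge
First back edge: A → K.

A→K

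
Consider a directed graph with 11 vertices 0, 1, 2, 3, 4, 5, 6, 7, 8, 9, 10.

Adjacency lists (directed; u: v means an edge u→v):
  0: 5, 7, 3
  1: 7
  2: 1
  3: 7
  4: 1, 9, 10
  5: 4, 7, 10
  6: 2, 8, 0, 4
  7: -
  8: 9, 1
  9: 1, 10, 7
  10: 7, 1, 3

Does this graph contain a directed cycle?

No

DFS with white/gray/black marking, starting from 9:
9 gray
  1 gray
    7 gray
    7 black
  1 black
  10 gray
    10→7: 7 black — skip
    10→1: 1 black — skip
    3 gray
      3→7: 7 black — skip
    3 black
  10 black
  9→7: 7 black — skip
9 black
0 gray
  5 gray
    4 gray
      4→1: 1 black — skip
      4→9: 9 black — skip
      4→10: 10 black — skip
    4 black
    5→7: 7 black — skip
    5→10: 10 black — skip
  5 black
  0→7: 7 black — skip
  0→3: 3 black — skip
0 black
2 gray
  2→1: 1 black — skip
2 black
6 gray
  6→2: 2 black — skip
  8 gray
    8→9: 9 black — skip
    8→1: 1 black — skip
  8 black
  6→0: 0 black — skip
  6→4: 4 black — skip
6 black
Every edge goes to a white or black vertex — no back edge, so the graph is acyclic.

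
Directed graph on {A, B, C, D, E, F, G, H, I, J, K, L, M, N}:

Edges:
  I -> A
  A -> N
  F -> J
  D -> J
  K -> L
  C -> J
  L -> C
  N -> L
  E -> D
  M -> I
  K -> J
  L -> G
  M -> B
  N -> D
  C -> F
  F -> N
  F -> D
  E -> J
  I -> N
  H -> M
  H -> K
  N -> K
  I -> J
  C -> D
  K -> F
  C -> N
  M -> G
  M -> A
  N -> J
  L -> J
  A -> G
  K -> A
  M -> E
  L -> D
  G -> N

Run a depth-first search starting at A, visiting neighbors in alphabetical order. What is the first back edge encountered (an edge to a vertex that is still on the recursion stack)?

DFS from A (visiting neighbors in alphabetical order); mark gray on enter, black on exit:
A gray
  G gray
    N gray
      D gray
        J gray
        J black
      D black
      N→J: J black — skip
      K gray
        K→A: A is gray → back edge
First back edge: K → A.

K→A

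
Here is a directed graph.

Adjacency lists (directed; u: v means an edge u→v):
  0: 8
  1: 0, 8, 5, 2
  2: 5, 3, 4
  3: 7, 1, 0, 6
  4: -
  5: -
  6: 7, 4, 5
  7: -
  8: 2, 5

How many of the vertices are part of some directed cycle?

5

A vertex is on a directed cycle iff it belongs to a strongly connected component of size ≥ 2 (or has a self-loop).
The vertices on cycles are {0, 1, 2, 3, 8} — 5 in total.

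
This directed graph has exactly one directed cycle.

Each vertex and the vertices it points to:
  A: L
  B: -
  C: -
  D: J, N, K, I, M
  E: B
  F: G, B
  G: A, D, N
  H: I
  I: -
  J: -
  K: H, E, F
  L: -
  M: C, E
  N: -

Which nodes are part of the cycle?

DFS with gray/black marking from G:
G gray
  A gray
    L gray
    L black
  A black
  D gray
    J gray
    J black
    N gray
    N black
    K gray
      H gray
        I gray
        I black
      H black
      E gray
        B gray
        B black
      E black
      F gray
        F→G: G is gray → back edge
Back edge closes the cycle G → D → K → F → G; its vertices are {D, F, G, K}.

D, F, G, K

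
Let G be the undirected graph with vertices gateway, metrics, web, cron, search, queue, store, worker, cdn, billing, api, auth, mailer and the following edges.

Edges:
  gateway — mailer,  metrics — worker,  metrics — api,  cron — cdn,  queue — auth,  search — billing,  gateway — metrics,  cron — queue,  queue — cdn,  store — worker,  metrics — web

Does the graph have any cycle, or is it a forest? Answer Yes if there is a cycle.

Yes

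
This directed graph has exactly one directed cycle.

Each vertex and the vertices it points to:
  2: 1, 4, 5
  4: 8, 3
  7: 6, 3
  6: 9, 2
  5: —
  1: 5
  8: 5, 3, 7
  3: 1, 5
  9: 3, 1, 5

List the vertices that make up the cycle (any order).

2, 4, 6, 7, 8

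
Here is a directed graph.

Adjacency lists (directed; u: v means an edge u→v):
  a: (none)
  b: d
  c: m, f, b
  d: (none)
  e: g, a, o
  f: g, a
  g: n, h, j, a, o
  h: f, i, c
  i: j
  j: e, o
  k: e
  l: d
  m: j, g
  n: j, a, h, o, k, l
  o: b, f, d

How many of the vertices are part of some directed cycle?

11

A vertex is on a directed cycle iff it belongs to a strongly connected component of size ≥ 2 (or has a self-loop).
The vertices on cycles are {c, e, f, g, h, i, j, k, m, n, o} — 11 in total.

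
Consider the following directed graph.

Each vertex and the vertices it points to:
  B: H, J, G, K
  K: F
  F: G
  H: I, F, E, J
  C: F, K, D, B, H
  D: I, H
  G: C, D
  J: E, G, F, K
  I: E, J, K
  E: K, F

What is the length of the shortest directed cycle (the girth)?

3

For each vertex v, BFS finds the shortest path from v back to v.
The shortest such closed walk is C → F → G → C, length 3.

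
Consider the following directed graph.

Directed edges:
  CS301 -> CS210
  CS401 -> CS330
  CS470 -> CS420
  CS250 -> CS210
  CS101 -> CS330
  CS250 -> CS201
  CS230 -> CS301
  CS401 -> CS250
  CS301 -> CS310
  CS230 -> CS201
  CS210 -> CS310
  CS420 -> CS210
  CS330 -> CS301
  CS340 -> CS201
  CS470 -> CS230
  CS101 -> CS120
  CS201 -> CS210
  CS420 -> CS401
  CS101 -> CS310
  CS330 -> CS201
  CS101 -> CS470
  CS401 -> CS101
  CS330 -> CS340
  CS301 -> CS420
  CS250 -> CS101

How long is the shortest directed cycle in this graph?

For each vertex v, BFS finds the shortest path from v back to v.
The shortest such closed walk is CS401 → CS101 → CS470 → CS420 → CS401, length 4.

4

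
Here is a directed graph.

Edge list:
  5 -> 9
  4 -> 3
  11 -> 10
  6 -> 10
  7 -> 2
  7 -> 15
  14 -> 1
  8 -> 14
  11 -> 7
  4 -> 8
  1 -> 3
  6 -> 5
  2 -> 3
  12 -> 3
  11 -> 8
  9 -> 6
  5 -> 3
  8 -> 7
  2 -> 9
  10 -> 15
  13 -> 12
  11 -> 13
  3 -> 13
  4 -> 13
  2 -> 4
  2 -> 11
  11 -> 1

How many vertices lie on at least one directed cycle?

11

A vertex is on a directed cycle iff it belongs to a strongly connected component of size ≥ 2 (or has a self-loop).
The vertices on cycles are {2, 3, 4, 5, 6, 7, 8, 9, 11, 12, 13} — 11 in total.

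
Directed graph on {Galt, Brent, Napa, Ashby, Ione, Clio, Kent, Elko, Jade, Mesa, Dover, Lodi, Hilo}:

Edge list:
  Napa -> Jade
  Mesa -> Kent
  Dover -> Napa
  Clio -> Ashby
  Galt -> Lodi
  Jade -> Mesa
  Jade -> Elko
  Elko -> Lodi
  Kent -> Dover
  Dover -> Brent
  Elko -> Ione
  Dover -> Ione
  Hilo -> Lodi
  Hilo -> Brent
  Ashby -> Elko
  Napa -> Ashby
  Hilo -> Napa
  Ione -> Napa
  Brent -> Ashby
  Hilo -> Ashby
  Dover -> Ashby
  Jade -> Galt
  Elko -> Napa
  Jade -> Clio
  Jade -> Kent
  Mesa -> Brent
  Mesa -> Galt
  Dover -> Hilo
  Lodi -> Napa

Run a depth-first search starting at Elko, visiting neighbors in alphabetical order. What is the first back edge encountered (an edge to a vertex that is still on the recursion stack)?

Ashby->Elko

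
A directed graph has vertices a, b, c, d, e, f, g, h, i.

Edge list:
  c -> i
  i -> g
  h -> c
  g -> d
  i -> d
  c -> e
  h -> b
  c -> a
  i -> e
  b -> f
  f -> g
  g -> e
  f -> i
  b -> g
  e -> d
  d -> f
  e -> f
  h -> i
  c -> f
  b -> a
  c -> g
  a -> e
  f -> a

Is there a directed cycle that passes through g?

Yes

g is on a cycle iff g can reach itself via ≥1 edge.
g → d → f → g — yes.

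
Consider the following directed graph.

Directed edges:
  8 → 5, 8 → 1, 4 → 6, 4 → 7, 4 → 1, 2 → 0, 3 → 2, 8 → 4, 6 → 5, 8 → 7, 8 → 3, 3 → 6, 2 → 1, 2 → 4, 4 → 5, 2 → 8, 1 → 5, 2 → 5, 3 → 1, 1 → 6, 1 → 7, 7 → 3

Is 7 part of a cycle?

7 is on a cycle iff 7 can reach itself via ≥1 edge.
7 → 3 → 1 → 7 — yes.

Yes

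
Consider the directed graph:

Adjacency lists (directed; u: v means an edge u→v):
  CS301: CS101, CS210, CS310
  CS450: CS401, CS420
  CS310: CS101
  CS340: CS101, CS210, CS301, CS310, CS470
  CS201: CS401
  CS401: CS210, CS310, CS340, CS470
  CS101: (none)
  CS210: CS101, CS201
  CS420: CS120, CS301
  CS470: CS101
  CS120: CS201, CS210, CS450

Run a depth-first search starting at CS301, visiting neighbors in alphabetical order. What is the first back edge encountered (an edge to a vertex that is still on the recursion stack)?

CS401->CS210

DFS from CS301 (visiting neighbors in alphabetical order); mark gray on enter, black on exit:
CS301 gray
  CS101 gray
  CS101 black
  CS210 gray
    CS210→CS101: CS101 black — skip
    CS201 gray
      CS401 gray
        CS401→CS210: CS210 is gray → back edge
First back edge: CS401 → CS210.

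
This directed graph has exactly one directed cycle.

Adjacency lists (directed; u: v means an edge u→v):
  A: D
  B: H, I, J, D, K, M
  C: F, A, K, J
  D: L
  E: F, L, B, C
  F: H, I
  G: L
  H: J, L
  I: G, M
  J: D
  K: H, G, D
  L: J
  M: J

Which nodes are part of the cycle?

DFS with gray/black marking from D:
D gray
  L gray
    J gray
      J→D: D is gray → back edge
Back edge closes the cycle D → L → J → D; its vertices are {D, J, L}.

D, J, L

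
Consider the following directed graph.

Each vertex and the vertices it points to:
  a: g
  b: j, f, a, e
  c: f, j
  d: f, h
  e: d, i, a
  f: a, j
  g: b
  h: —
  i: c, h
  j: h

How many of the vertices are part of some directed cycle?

8

A vertex is on a directed cycle iff it belongs to a strongly connected component of size ≥ 2 (or has a self-loop).
The vertices on cycles are {a, b, c, d, e, f, g, i} — 8 in total.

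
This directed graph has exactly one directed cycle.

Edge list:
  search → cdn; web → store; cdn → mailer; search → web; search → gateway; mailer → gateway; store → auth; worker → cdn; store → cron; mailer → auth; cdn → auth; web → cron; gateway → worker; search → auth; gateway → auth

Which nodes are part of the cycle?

DFS with gray/black marking from cdn:
cdn gray
  auth gray
  auth black
  mailer gray
    gateway gray
      gateway→auth: auth black — skip
      worker gray
        worker→cdn: cdn is gray → back edge
Back edge closes the cycle cdn → mailer → gateway → worker → cdn; its vertices are {cdn, mailer, worker, gateway}.

cdn, mailer, worker, gateway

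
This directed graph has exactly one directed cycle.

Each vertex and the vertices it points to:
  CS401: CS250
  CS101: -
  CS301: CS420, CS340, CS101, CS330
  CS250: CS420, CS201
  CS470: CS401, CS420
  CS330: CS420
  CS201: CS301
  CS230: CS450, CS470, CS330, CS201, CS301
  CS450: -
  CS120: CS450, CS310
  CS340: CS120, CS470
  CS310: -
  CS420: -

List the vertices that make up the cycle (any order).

CS201, CS250, CS301, CS340, CS401, CS470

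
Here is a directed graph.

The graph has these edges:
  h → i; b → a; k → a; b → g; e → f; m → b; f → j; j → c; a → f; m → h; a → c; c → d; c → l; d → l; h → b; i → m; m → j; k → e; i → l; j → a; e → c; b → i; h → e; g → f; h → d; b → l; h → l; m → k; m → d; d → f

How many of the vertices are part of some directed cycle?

9

A vertex is on a directed cycle iff it belongs to a strongly connected component of size ≥ 2 (or has a self-loop).
The vertices on cycles are {a, b, c, d, f, h, i, j, m} — 9 in total.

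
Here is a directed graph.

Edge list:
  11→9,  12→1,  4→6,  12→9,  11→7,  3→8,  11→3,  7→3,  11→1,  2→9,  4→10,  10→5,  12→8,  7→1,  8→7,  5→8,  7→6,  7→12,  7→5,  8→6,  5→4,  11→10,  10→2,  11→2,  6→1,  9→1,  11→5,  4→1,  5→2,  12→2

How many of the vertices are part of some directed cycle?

7

A vertex is on a directed cycle iff it belongs to a strongly connected component of size ≥ 2 (or has a self-loop).
The vertices on cycles are {3, 4, 5, 7, 8, 10, 12} — 7 in total.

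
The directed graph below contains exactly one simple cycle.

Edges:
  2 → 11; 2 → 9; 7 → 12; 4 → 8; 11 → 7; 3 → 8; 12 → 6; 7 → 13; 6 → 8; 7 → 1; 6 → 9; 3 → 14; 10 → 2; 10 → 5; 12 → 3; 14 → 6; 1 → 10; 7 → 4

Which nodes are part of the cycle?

1, 2, 7, 10, 11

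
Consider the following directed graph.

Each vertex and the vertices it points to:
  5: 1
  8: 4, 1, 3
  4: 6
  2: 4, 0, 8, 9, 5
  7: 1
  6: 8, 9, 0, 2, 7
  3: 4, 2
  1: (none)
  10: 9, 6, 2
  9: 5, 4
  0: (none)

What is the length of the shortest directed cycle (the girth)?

3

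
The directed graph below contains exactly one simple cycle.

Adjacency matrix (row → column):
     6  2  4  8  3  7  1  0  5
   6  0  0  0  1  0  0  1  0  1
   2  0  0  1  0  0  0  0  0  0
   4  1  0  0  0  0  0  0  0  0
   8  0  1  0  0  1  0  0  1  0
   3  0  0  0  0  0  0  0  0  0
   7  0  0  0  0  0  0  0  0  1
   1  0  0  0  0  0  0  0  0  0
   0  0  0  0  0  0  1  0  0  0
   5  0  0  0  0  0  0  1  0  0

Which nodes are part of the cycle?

DFS with gray/black marking from 8:
8 gray
  0 gray
    7 gray
      5 gray
        1 gray
        1 black
      5 black
    7 black
  0 black
  3 gray
  3 black
  2 gray
    4 gray
      6 gray
        6→8: 8 is gray → back edge
Back edge closes the cycle 8 → 2 → 4 → 6 → 8; its vertices are {2, 4, 6, 8}.

2, 4, 6, 8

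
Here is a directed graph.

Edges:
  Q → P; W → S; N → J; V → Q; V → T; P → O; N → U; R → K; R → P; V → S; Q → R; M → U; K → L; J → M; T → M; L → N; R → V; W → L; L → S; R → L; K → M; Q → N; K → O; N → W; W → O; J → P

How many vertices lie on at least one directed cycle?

A vertex is on a directed cycle iff it belongs to a strongly connected component of size ≥ 2 (or has a self-loop).
The vertices on cycles are {L, N, Q, R, V, W} — 6 in total.

6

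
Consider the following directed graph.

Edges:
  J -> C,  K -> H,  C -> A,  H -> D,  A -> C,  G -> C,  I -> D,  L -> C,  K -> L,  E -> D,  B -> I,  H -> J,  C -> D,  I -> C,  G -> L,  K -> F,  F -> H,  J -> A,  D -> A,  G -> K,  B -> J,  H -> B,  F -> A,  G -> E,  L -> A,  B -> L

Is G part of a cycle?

No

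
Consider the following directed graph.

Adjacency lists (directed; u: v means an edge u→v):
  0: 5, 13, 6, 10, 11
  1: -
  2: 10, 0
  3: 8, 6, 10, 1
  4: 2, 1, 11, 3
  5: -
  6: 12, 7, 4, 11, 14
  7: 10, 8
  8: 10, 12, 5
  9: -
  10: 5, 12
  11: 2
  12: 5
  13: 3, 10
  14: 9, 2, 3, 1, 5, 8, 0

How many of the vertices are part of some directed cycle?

A vertex is on a directed cycle iff it belongs to a strongly connected component of size ≥ 2 (or has a self-loop).
The vertices on cycles are {0, 2, 3, 4, 6, 11, 13, 14} — 8 in total.

8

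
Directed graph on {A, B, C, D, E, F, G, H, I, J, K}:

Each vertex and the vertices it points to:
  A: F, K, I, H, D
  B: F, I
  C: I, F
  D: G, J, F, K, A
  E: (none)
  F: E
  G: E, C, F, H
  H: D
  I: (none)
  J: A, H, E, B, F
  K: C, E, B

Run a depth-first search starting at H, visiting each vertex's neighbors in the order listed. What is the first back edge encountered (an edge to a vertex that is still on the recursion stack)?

G->H

DFS from H (visiting each vertex's neighbors in the order listed); mark gray on enter, black on exit:
H gray
  D gray
    G gray
      E gray
      E black
      C gray
        I gray
        I black
        F gray
          F→E: E black — skip
        F black
      C black
      G→F: F black — skip
      G→H: H is gray → back edge
First back edge: G → H.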